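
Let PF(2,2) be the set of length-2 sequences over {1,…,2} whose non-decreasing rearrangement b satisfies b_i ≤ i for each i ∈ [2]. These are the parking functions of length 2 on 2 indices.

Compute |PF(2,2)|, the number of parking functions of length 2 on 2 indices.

Count = (2−2+1)·(2+1)^(2−1) = 1·3 = 3 (Pollak)
Example (2,1) → sorted (1,2): b_i ≤ i ∀i, a PF.

3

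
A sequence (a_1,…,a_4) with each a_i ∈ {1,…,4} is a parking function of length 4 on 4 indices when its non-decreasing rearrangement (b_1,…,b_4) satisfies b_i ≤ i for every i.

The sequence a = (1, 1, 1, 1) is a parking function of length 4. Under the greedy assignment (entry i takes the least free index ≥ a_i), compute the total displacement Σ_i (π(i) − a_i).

Σπ(i) = 1+…+4 = 10; Σa = 1+1+1+1 = 4; disp = 10−4 = 6.

6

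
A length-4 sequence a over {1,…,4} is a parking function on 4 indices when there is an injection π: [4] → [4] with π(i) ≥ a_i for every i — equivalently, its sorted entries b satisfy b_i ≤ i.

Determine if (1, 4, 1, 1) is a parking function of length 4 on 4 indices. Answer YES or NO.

Sorted: b = (1, 1, 1, 4).
  b_1=1 ≤ 1
  b_2=1 ≤ 2
  b_3=1 ≤ 3
  b_4=4 ≤ 4
All bounds hold ⇒ YES

YES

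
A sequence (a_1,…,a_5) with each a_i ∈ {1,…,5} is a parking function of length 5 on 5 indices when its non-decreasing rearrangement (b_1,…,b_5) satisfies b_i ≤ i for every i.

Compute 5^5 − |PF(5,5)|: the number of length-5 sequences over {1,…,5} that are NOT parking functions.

Count = 1·6^4 = 1 · 1296 = 1296 (Pollak)
Example (5,2,3,5,3) → sorted (2,3,3,5,5): b_1=2>1, not a PF.
So 3125 − 1296 = 1829 fail.

1829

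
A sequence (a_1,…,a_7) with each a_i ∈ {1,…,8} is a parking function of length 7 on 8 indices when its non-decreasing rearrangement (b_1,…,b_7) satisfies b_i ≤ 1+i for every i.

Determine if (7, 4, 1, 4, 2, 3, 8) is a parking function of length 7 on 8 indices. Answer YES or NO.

Sorted: b = (1, 2, 3, 4, 4, 7, 8).
  b_1=1 ≤ 2
  b_2=2 ≤ 3
  b_3=3 ≤ 4
  b_4=4 ≤ 5
  b_5=4 ≤ 6
  b_6=7 ≤ 7
  b_7=8 ≤ 8
All bounds hold ⇒ YES

YES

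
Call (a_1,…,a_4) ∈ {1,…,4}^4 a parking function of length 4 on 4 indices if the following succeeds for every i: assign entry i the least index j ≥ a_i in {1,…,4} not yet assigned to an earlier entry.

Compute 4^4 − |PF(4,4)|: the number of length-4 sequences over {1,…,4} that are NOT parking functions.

Count = (4−4+1)·(4+1)^(4−1) = 1×125 = 125 (Konheim–Weiss)
Example (4,4,1,4) → sorted (1,4,4,4): b_2=4>2, not a PF.
So 256 − 125 = 131 fail.

131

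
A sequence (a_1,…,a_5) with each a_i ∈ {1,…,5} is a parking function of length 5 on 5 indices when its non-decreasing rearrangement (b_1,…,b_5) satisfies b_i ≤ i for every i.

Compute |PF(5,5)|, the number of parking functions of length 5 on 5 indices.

1296

Count = (6−5)·6^(5−1) = 1 · 1296 = 1296
One tuple (3,2,4,3,1) → sorted (1,2,3,3,4): b_i ≤ i ∀i, a PF.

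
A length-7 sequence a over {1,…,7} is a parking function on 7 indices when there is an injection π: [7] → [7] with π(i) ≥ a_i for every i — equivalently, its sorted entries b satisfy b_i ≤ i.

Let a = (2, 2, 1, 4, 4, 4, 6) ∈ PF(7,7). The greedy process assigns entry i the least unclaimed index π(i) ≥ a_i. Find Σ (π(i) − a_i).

Σπ = 28 ({1..7} each once); Σa = 2+2+1+4+4+4+6 = 23; disp = 28−23 = 5.

5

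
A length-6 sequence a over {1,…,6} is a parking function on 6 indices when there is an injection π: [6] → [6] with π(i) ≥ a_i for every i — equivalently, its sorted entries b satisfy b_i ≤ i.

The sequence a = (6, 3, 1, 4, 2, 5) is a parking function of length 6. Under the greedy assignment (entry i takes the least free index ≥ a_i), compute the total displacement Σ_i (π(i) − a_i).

Σπ(i) = 1+…+6 = 21; Σa = 6+3+1+4+2+5 = 21; disp = 21−21 = 0.

0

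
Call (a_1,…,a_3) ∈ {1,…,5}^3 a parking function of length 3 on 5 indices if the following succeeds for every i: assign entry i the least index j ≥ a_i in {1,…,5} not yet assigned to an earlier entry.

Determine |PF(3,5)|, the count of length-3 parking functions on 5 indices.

|PF| = (5−3+1)·(5+1)^(3−1) = 3×36 = 108 (Konheim–Weiss)
One tuple (2,2,4) → sorted (2,2,4): b_i ≤ 2+i ∀i, a PF.

108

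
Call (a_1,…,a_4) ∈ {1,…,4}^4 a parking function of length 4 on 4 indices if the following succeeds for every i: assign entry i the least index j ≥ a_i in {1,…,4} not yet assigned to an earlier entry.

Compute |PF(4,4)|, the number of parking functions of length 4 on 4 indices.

125

|PF(4,4)| = (4+1−4)·(4+1)^{4−1} = 1 · 125 = 125 [KW]
E.g. (1,1,2,4) → sorted (1,1,2,4): b_i ≤ i ∀i, a PF.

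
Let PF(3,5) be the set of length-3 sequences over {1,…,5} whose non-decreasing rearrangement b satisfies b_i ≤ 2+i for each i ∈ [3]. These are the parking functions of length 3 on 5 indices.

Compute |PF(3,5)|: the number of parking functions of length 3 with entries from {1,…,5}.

108

|PF| = (5−3+1)·(5+1)^(3−1) = 3×36 = 108
E.g. (4,2,5) → sorted (2,4,5): b_i ≤ 2+i ∀i, a PF.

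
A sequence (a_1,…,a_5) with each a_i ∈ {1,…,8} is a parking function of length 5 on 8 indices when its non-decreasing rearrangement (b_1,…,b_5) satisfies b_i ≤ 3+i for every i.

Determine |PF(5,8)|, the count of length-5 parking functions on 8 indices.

Count = (9−5)·9^(5−1) = 4 · 6561 = 26244 (Pollak)
E.g. (5,4,5,8,5) → sorted (4,5,5,5,8): b_i ≤ 3+i ∀i, a PF.

26244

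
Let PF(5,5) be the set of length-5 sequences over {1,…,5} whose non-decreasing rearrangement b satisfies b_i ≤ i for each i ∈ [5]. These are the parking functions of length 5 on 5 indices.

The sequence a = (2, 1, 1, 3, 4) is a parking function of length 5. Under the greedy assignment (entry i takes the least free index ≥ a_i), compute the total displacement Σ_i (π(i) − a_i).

4

Σπ(i) = 1+…+5 = 15; Σa = 2+1+1+3+4 = 11; disp = 15−11 = 4.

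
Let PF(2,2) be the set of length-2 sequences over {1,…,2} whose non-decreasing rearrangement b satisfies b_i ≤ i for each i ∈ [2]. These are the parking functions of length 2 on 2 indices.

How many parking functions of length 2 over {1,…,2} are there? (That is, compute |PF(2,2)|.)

|PF| = (2−2+1)·(2+1)^(2−1) = 1×3 = 3 (Pollak)
One tuple (2,1) → sorted (1,2): b_i ≤ i ∀i, a PF.

3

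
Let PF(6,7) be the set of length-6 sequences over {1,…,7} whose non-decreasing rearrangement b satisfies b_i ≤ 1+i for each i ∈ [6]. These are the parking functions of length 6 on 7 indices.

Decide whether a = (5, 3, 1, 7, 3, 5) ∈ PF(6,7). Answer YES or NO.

YES

Order a: b = (1, 3, 3, 5, 5, 7).
  b_1=1 ≤ 2
  b_2=3 ≤ 3
  b_3=3 ≤ 4
  b_4=5 ≤ 5
  b_5=5 ≤ 6
  b_6=7 ≤ 7
All bounds hold ⇒ YES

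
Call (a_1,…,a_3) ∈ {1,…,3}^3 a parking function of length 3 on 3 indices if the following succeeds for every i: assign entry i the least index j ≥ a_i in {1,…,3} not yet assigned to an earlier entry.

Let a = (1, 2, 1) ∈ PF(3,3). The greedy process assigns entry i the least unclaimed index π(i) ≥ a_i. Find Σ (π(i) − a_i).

Σπ = 3·4/2 = 6 (π permutes [3]); Σa = 1+2+1 = 4; disp = 6−4 = 2.

2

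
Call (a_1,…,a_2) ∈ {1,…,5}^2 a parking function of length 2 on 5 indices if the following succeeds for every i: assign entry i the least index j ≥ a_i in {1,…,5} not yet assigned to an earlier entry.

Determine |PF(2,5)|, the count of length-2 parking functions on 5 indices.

|PF(2,5)| = (6−2)·6^(2−1) = 4·6 = 24 [KW]
One tuple (2,5) → sorted (2,5): b_i ≤ 3+i ∀i, a PF.

24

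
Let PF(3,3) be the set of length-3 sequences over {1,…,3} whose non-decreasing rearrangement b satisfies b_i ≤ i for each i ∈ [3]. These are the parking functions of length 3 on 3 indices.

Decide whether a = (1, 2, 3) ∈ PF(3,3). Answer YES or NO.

YES

Sorted: b = (1, 2, 3).
  b_1=1 ≤ 1
  b_2=2 ≤ 2
  b_3=3 ≤ 3
All bounds hold ⇒ YES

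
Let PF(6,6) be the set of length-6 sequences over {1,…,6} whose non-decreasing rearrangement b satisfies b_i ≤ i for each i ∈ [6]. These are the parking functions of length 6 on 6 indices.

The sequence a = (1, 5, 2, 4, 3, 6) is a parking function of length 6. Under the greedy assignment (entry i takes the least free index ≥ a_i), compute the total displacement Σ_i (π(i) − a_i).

Σπ = 21 ({1..6} each once); Σa = 1+5+2+4+3+6 = 21; disp = 21−21 = 0.

0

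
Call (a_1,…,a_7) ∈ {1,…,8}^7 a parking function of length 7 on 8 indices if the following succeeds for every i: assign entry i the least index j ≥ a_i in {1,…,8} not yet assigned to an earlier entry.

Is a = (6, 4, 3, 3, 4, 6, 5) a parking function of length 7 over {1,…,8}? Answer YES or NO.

NO

Sorted: b = (3, 3, 4, 4, 5, 6, 6).
  b_1=3 > 2
  fails at i=1 ⇒ NO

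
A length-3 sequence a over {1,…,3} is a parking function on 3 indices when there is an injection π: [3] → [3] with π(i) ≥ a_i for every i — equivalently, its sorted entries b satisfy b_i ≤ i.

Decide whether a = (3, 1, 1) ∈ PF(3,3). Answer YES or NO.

Order a: b = (1, 1, 3).
  b_1=1 ≤ 1
  b_2=1 ≤ 2
  b_3=3 ≤ 3
All bounds hold ⇒ YES

YES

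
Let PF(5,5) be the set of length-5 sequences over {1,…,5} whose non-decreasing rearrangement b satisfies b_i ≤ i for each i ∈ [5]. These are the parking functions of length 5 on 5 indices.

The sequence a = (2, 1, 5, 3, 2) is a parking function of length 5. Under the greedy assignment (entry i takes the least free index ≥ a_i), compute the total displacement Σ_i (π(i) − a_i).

2

Σπ = 15 ({1..5} each once); Σa = 2+1+5+3+2 = 13; disp = 15−13 = 2.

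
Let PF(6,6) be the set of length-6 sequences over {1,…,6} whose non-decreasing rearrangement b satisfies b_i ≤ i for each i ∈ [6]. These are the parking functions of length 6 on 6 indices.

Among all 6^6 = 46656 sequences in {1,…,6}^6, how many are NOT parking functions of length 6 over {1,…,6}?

#PF = (6−6+1)·(6+1)^(6−1) = 1×16807 = 16807 (Konheim–Weiss)
One tuple (5,1,6,6,6,6) → sorted (1,5,6,6,6,6): b_2=5>2, not a PF.
Total 46656; non-PF = 46656−16807 = 29849

29849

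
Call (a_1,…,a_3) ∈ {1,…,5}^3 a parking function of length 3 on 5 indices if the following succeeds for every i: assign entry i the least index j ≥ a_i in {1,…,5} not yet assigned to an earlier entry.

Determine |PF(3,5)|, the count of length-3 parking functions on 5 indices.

#PF = (5+1−3)·(5+1)^{3−1} = 3·36 = 108 [KW]
E.g. (5,1,4) → sorted (1,4,5): b_i ≤ 2+i ∀i, a PF.

108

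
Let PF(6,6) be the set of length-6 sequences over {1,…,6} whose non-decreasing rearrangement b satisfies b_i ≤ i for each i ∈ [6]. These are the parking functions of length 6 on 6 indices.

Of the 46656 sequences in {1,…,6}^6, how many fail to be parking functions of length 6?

#PF = (7−6)·7^(6−1) = 1·16807 = 16807 (Konheim–Weiss)
One tuple (5,6,5,6,4,5) → sorted (4,5,5,5,6,6): b_1=4>1, not a PF.
6^6 − 16807 = 46656 − 16807 = 29849

29849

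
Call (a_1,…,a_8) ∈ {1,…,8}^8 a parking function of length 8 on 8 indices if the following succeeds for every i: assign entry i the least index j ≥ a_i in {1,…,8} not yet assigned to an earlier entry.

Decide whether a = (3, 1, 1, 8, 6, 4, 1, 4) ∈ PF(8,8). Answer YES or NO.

Order a: b = (1, 1, 1, 3, 4, 4, 6, 8).
  b_1=1 ≤ 1
  b_2=1 ≤ 2
  b_3=1 ≤ 3
  b_4=3 ≤ 4
  b_5=4 ≤ 5
  b_6=4 ≤ 6
  b_7=6 ≤ 7
  b_8=8 ≤ 8
All bounds hold ⇒ YES

YES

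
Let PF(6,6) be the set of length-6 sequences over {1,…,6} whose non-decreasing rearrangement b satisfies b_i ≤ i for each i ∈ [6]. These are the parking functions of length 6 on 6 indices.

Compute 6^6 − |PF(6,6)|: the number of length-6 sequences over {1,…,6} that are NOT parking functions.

29849

Count = (6+1−6)·(6+1)^{6−1} = 1×16807 = 16807 (Pollak)
Check (5,5,5,5,6,3) → sorted (3,5,5,5,5,6): b_1=3>1, not a PF.
6^6 − 16807 = 46656 − 16807 = 29849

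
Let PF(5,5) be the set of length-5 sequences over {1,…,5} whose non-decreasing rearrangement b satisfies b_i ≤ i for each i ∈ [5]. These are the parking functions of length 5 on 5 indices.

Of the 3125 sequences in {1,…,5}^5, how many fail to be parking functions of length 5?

#PF = (5−5+1)·(5+1)^(5−1) = 1·1296 = 1296 (Konheim–Weiss)
E.g. (5,5,3,5,4) → sorted (3,4,5,5,5): b_1=3>1, not a PF.
Total 3125; non-PF = 3125−1296 = 1829

1829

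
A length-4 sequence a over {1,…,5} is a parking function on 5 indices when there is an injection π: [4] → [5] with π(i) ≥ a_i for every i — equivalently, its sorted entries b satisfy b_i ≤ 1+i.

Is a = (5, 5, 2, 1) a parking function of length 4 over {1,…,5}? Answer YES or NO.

NO

Sorted: b = (1, 2, 5, 5).
  b_1=1 ≤ 2
  b_2=2 ≤ 3
  b_3=5 > 4
  fails at i=3 ⇒ NO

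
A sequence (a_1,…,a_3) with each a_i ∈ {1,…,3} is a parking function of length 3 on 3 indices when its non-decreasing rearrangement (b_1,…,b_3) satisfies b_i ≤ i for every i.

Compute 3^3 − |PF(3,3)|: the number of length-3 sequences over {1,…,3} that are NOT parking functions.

|PF| = (4−3)·4^(3−1) = 1 · 16 = 16 (Pollak)
Example (3,3,3) → sorted (3,3,3): b_1=3>1, not a PF.
So 27 − 16 = 11 fail.

11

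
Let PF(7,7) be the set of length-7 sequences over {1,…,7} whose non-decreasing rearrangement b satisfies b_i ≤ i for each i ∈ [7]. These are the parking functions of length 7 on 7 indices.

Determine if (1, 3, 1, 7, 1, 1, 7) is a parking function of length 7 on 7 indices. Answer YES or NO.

NO

Sorted: b = (1, 1, 1, 1, 3, 7, 7).
  b_1=1 ≤ 1
  b_2=1 ≤ 2
  b_3=1 ≤ 3
  b_4=1 ≤ 4
  b_5=3 ≤ 5
  b_6=7 > 6
  fails at i=6 ⇒ NO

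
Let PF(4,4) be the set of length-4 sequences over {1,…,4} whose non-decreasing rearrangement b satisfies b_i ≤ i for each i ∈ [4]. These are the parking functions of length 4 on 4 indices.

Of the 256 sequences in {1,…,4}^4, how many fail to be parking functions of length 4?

|PF| = (4+1−4)·(4+1)^{4−1} = 1·125 = 125 [KW]
Check (4,3,4,2) → sorted (2,3,4,4): b_1=2>1, not a PF.
Total 256; non-PF = 256−125 = 131

131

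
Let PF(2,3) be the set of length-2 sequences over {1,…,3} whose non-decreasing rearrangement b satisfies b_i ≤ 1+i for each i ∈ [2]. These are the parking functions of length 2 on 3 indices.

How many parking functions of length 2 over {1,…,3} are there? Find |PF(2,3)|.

Count = (3−2+1)·(3+1)^(2−1) = 2 · 4 = 8
Check (1,3) → sorted (1,3): b_i ≤ 1+i ∀i, a PF.

8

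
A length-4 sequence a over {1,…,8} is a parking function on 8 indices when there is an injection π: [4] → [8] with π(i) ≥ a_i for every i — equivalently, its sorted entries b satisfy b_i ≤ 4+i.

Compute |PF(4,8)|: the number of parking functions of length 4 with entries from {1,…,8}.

3645

|PF(4,8)| = (8+1−4)·(8+1)^{4−1} = 5·729 = 3645
Example (7,2,2,7) → sorted (2,2,7,7): b_i ≤ 4+i ∀i, a PF.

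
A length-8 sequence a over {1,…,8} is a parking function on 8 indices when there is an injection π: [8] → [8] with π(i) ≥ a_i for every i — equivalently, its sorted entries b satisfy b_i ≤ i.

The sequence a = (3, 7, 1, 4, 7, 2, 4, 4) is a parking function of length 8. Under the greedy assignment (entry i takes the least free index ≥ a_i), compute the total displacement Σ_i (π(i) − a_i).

Σπ(i) = 1+…+8 = 36; Σa = 3+7+1+4+7+2+4+4 = 32; disp = 36−32 = 4.

4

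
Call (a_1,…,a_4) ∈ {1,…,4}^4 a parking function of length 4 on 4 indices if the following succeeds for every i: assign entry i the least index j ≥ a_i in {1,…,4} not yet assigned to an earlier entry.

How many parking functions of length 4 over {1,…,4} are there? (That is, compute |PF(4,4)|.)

125

|PF| = (4+1−4)·(4+1)^{4−1} = 1·125 = 125 [KW]
E.g. (1,1,2,1) → sorted (1,1,1,2): b_i ≤ i ∀i, a PF.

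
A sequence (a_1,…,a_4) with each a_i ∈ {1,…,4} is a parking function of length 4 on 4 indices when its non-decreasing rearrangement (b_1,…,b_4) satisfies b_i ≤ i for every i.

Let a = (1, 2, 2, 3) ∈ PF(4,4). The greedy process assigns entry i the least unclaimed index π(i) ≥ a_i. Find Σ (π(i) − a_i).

2

Σπ(i) = 1+…+4 = 10; Σa = 1+2+2+3 = 8; disp = 10−8 = 2.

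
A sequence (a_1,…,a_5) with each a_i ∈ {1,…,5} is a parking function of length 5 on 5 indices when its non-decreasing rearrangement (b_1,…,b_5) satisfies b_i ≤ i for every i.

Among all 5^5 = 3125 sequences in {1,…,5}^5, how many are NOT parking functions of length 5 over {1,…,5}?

#PF = (6−5)·6^(5−1) = 1·1296 = 1296 [KW]
Example (5,1,4,5,5) → sorted (1,4,5,5,5): b_2=4>2, not a PF.
Total 3125; non-PF = 3125−1296 = 1829

1829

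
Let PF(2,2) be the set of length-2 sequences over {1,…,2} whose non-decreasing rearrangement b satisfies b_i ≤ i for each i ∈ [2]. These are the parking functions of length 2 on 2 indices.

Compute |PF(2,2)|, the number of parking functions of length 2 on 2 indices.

3

|PF(2,2)| = (3−2)·3^(2−1) = 1 · 3 = 3 (Konheim–Weiss)
E.g. (2,1) → sorted (1,2): b_i ≤ i ∀i, a PF.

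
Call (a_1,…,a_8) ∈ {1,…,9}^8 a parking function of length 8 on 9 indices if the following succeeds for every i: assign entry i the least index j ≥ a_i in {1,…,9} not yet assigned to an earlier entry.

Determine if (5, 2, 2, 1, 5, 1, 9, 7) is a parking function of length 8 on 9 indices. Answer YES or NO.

YES

Sorted: b = (1, 1, 2, 2, 5, 5, 7, 9).
  b_1=1 ≤ 2
  b_2=1 ≤ 3
  b_3=2 ≤ 4
  b_4=2 ≤ 5
  b_5=5 ≤ 6
  b_6=5 ≤ 7
  b_7=7 ≤ 8
  b_8=9 ≤ 9
All bounds hold ⇒ YES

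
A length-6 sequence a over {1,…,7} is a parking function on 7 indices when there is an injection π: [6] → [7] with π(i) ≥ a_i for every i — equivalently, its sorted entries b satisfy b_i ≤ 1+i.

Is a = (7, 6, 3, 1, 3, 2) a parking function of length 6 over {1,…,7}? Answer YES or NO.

YES

Order a: b = (1, 2, 3, 3, 6, 7).
  b_1=1 ≤ 2
  b_2=2 ≤ 3
  b_3=3 ≤ 4
  b_4=3 ≤ 5
  b_5=6 ≤ 6
  b_6=7 ≤ 7
All bounds hold ⇒ YES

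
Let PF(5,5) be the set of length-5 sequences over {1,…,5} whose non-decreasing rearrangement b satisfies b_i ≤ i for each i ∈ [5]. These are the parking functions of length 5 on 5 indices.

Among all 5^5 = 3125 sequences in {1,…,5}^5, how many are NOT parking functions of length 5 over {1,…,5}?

1829

|PF(5,5)| = 1·6^4 = 1 · 1296 = 1296 [KW]
Example (4,3,5,3,5) → sorted (3,3,4,5,5): b_1=3>1, not a PF.
5^5 − 1296 = 3125 − 1296 = 1829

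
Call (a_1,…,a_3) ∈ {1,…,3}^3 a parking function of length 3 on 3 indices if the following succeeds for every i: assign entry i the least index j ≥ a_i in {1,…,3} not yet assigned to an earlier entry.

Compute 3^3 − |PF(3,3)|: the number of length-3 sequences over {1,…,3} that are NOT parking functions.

11

|PF| = (3−3+1)·(3+1)^(3−1) = 1·16 = 16
Check (3,2,3) → sorted (2,3,3): b_1=2>1, not a PF.
Total 27; non-PF = 27−16 = 11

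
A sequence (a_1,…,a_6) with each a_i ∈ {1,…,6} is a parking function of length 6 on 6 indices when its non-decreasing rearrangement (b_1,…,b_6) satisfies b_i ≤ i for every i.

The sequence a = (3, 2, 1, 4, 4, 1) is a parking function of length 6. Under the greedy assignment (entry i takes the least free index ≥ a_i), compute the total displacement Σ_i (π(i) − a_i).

Σπ = 21 ({1..6} each once); Σa = 3+2+1+4+4+1 = 15; disp = 21−15 = 6.

6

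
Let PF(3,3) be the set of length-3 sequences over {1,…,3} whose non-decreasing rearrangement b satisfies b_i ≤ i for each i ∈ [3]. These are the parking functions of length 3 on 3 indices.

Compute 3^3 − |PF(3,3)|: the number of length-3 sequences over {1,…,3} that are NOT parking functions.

11

#PF = (3+1−3)·(3+1)^{3−1} = 1×16 = 16
Check (3,3,1) → sorted (1,3,3): b_2=3>2, not a PF.
3^3 − 16 = 27 − 16 = 11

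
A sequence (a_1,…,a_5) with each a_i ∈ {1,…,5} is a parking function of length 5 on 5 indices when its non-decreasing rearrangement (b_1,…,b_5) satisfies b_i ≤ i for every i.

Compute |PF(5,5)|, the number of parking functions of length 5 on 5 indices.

1296

|PF(5,5)| = (5−5+1)·(5+1)^(5−1) = 1 · 1296 = 1296
E.g. (3,2,1,4,5) → sorted (1,2,3,4,5): b_i ≤ i ∀i, a PF.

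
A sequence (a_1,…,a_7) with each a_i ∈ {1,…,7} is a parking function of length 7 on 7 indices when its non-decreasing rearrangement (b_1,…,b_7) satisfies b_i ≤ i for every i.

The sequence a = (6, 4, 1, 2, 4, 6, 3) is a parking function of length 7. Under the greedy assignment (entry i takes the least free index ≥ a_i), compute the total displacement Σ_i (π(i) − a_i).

2

Σπ = 7·8/2 = 28 (π permutes [7]); Σa = 6+4+1+2+4+6+3 = 26; disp = 28−26 = 2.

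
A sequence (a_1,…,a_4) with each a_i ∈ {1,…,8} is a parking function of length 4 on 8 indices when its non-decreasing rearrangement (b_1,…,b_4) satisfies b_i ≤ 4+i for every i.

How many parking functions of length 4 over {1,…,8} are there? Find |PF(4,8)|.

#PF = (8+1−4)·(8+1)^{4−1} = 5 · 729 = 3645
One tuple (7,4,7,3) → sorted (3,4,7,7): b_i ≤ 4+i ∀i, a PF.

3645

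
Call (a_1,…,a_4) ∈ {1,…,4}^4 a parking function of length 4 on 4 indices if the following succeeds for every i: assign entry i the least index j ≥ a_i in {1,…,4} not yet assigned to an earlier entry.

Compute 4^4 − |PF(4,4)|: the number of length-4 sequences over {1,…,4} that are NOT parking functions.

Count = (4+1−4)·(4+1)^{4−1} = 1 · 125 = 125 [KW]
Check (4,4,2,4) → sorted (2,4,4,4): b_1=2>1, not a PF.
4^4 − 125 = 256 − 125 = 131

131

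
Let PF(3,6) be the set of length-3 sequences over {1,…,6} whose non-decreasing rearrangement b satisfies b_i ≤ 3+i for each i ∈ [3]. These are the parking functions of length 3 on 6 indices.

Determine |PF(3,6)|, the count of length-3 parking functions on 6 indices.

196

|PF| = (7−3)·7^(3−1) = 4×49 = 196 (Pollak)
Example (1,2,5) → sorted (1,2,5): b_i ≤ 3+i ∀i, a PF.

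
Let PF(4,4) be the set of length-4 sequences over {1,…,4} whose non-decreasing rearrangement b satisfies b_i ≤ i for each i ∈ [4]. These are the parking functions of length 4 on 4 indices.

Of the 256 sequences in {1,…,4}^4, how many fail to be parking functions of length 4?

131

Count = (4−4+1)·(4+1)^(4−1) = 1·125 = 125 [KW]
One tuple (1,4,3,4) → sorted (1,3,4,4): b_2=3>2, not a PF.
Total 256; non-PF = 256−125 = 131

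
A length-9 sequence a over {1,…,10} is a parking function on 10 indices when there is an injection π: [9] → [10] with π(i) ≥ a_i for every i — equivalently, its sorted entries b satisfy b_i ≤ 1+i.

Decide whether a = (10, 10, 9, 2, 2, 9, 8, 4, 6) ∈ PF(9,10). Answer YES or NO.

NO

Rearranged: b = (2, 2, 4, 6, 8, 9, 9, 10, 10).
  b_1=2 ≤ 2
  b_2=2 ≤ 3
  b_3=4 ≤ 4
  b_4=6 > 5
  fails at i=4 ⇒ NO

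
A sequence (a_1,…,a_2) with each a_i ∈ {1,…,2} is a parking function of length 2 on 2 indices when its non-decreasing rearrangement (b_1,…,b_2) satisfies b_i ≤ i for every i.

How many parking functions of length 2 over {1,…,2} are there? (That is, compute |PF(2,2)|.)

Count = (2−2+1)·(2+1)^(2−1) = 1×3 = 3
Check (1,1) → sorted (1,1): b_i ≤ i ∀i, a PF.

3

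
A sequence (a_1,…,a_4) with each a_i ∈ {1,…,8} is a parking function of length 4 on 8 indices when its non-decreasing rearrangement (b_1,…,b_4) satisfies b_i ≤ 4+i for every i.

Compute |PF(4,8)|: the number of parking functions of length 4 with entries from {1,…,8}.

3645

Count = (8−4+1)·(8+1)^(4−1) = 5 · 729 = 3645 (Konheim–Weiss)
Example (1,4,2,7) → sorted (1,2,4,7): b_i ≤ 4+i ∀i, a PF.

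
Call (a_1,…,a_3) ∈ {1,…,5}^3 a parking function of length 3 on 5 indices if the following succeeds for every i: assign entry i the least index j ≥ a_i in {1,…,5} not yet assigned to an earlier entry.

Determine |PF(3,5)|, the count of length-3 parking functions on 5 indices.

108

|PF| = 3·6^2 = 3×36 = 108 (Pollak)
E.g. (5,3,3) → sorted (3,3,5): b_i ≤ 2+i ∀i, a PF.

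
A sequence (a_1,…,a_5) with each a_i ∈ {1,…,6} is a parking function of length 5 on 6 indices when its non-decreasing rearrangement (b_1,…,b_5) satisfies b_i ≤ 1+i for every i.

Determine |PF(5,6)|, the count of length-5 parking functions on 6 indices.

4802

|PF(5,6)| = 2·7^4 = 2 · 2401 = 4802
Example (5,1,6,2,4) → sorted (1,2,4,5,6): b_i ≤ 1+i ∀i, a PF.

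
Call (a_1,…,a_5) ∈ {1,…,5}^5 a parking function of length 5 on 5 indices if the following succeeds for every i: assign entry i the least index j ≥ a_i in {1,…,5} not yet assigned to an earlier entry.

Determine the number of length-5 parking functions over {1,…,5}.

1296

|PF(5,5)| = (6−5)·6^(5−1) = 1 · 1296 = 1296 (Konheim–Weiss)
E.g. (2,3,4,5,1) → sorted (1,2,3,4,5): b_i ≤ i ∀i, a PF.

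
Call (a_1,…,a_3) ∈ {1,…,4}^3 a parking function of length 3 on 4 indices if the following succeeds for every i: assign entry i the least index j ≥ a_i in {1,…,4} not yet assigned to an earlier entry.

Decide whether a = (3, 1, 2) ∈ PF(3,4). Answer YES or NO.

YES

Order a: b = (1, 2, 3).
  b_1=1 ≤ 2
  b_2=2 ≤ 3
  b_3=3 ≤ 4
All bounds hold ⇒ YES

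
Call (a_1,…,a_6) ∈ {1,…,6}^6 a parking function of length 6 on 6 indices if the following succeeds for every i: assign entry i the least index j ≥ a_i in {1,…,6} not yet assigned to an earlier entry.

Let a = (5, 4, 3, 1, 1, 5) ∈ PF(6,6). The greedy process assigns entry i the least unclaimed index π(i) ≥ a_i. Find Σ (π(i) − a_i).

Σπ = 21 ({1..6} each once); Σa = 5+4+3+1+1+5 = 19; disp = 21−19 = 2.

2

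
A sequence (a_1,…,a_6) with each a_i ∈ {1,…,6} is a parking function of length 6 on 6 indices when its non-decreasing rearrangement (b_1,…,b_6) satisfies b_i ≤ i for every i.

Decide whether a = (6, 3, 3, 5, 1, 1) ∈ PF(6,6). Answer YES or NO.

Sorted: b = (1, 1, 3, 3, 5, 6).
  b_1=1 ≤ 1
  b_2=1 ≤ 2
  b_3=3 ≤ 3
  b_4=3 ≤ 4
  b_5=5 ≤ 5
  b_6=6 ≤ 6
All bounds hold ⇒ YES

YES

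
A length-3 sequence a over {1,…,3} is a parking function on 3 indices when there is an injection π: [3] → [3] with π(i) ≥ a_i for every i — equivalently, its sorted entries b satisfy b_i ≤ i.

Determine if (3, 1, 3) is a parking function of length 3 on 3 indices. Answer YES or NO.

Rearranged: b = (1, 3, 3).
  b_1=1 ≤ 1
  b_2=3 > 2
  fails at i=2 ⇒ NO

NO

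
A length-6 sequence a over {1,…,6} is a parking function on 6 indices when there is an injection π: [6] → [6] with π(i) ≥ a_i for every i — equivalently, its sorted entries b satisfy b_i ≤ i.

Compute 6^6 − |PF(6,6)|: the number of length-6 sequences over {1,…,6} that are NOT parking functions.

Count = (6+1−6)·(6+1)^{6−1} = 1 · 16807 = 16807 (Pollak)
Example (6,3,6,4,1,4) → sorted (1,3,4,4,6,6): b_2=3>2, not a PF.
So 46656 − 16807 = 29849 fail.

29849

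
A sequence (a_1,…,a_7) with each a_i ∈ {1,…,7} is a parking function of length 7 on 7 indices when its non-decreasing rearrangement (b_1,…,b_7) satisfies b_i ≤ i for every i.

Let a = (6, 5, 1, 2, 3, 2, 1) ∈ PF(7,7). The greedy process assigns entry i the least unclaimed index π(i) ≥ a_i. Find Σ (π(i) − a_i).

Σπ = 7·8/2 = 28 (π permutes [7]); Σa = 6+5+1+2+3+2+1 = 20; disp = 28−20 = 8.

8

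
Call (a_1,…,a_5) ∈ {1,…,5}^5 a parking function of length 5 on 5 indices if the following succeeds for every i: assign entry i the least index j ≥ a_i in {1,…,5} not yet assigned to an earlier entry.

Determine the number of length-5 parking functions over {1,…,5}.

1296

Count = (5−5+1)·(5+1)^(5−1) = 1×1296 = 1296
E.g. (4,2,1,3,1) → sorted (1,1,2,3,4): b_i ≤ i ∀i, a PF.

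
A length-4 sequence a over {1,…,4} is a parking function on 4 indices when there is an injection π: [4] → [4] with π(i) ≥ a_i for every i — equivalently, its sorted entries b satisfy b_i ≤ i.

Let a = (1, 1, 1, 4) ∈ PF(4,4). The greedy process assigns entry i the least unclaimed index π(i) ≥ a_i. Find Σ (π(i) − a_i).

Σπ = 10 ({1..4} each once); Σa = 1+1+1+4 = 7; disp = 10−7 = 3.

3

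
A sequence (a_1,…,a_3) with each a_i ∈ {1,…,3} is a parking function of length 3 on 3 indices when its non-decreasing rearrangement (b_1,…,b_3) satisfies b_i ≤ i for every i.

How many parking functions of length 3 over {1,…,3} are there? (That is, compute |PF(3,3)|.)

Count = (4−3)·4^(3−1) = 1·16 = 16
E.g. (2,1,1) → sorted (1,1,2): b_i ≤ i ∀i, a PF.

16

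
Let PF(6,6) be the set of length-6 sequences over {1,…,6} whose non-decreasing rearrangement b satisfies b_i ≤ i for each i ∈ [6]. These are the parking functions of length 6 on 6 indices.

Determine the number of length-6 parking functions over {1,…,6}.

|PF(6,6)| = (6−6+1)·(6+1)^(6−1) = 1 · 16807 = 16807 [KW]
Example (2,1,5,4,1,6) → sorted (1,1,2,4,5,6): b_i ≤ i ∀i, a PF.

16807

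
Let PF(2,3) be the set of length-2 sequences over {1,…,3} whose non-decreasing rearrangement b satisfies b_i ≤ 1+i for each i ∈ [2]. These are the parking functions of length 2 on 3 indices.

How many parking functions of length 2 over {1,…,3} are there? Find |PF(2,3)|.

#PF = (3−2+1)·(3+1)^(2−1) = 2·4 = 8 [KW]
Check (2,1) → sorted (1,2): b_i ≤ 1+i ∀i, a PF.

8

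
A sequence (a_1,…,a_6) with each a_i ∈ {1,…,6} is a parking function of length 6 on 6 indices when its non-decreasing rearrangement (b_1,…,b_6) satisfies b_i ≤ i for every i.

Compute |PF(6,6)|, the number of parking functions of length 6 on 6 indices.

#PF = 1·7^5 = 1 · 16807 = 16807 (Konheim–Weiss)
Check (1,3,4,1,2,1) → sorted (1,1,1,2,3,4): b_i ≤ i ∀i, a PF.

16807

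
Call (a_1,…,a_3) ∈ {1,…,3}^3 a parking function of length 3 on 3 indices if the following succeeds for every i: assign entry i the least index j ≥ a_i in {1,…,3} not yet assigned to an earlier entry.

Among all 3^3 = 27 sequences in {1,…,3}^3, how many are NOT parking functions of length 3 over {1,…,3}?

11

Count = (3−3+1)·(3+1)^(3−1) = 1×16 = 16 [KW]
Example (3,3,2) → sorted (2,3,3): b_1=2>1, not a PF.
3^3 − 16 = 27 − 16 = 11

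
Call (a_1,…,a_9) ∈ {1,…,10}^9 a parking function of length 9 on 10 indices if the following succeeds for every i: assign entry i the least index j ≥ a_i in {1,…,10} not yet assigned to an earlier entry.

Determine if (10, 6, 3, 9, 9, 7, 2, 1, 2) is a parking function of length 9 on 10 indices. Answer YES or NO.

Rearranged: b = (1, 2, 2, 3, 6, 7, 9, 9, 10).
  b_1=1 ≤ 2
  b_2=2 ≤ 3
  b_3=2 ≤ 4
  b_4=3 ≤ 5
  b_5=6 ≤ 6
  b_6=7 ≤ 7
  b_7=9 > 8
  fails at i=7 ⇒ NO

NO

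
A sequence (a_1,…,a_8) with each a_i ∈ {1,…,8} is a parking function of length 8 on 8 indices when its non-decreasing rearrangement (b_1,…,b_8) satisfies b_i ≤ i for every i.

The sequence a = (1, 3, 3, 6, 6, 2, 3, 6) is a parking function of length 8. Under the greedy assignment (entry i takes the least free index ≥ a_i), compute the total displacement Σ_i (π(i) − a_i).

Σπ = 36 ({1..8} each once); Σa = 1+3+3+6+6+2+3+6 = 30; disp = 36−30 = 6.

6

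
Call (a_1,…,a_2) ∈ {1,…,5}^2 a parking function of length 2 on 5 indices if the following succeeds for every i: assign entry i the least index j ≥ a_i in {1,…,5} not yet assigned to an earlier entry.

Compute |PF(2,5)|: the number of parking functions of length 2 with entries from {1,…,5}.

|PF(2,5)| = 4·6^1 = 4 · 6 = 24
E.g. (2,3) → sorted (2,3): b_i ≤ 3+i ∀i, a PF.

24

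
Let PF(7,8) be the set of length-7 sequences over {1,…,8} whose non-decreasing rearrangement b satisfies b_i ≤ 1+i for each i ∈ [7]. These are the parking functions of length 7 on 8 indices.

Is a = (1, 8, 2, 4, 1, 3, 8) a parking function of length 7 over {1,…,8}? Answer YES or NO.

NO

Sorted: b = (1, 1, 2, 3, 4, 8, 8).
  b_1=1 ≤ 2
  b_2=1 ≤ 3
  b_3=2 ≤ 4
  b_4=3 ≤ 5
  b_5=4 ≤ 6
  b_6=8 > 7
  fails at i=6 ⇒ NO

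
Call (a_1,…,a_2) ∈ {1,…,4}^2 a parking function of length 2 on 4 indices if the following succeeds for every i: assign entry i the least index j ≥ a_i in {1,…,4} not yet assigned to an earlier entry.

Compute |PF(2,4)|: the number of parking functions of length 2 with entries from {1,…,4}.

15

#PF = (4−2+1)·(4+1)^(2−1) = 3×5 = 15 [KW]
Example (2,4) → sorted (2,4): b_i ≤ 2+i ∀i, a PF.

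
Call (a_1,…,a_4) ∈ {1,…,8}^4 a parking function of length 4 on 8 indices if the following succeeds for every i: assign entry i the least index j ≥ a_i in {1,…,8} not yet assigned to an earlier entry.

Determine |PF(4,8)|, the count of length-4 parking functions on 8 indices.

3645

Count = 5·9^3 = 5·729 = 3645 (Pollak)
One tuple (5,1,1,1) → sorted (1,1,1,5): b_i ≤ 4+i ∀i, a PF.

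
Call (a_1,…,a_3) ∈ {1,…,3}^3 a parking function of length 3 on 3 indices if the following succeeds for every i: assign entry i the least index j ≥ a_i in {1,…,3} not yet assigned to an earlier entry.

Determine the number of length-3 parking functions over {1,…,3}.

#PF = (3−3+1)·(3+1)^(3−1) = 1 · 16 = 16 [KW]
Example (2,2,1) → sorted (1,2,2): b_i ≤ i ∀i, a PF.

16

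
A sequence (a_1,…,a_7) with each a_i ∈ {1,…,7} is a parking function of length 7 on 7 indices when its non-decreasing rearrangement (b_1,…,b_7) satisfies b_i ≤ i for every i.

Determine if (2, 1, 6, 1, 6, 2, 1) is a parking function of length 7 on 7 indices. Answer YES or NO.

YES

Sorted: b = (1, 1, 1, 2, 2, 6, 6).
  b_1=1 ≤ 1
  b_2=1 ≤ 2
  b_3=1 ≤ 3
  b_4=2 ≤ 4
  b_5=2 ≤ 5
  b_6=6 ≤ 6
  b_7=6 ≤ 7
All bounds hold ⇒ YES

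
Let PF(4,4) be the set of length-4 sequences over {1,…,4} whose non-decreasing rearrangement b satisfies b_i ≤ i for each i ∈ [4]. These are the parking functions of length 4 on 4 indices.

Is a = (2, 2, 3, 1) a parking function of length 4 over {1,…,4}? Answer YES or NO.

YES

Order a: b = (1, 2, 2, 3).
  b_1=1 ≤ 1
  b_2=2 ≤ 2
  b_3=2 ≤ 3
  b_4=3 ≤ 4
All bounds hold ⇒ YES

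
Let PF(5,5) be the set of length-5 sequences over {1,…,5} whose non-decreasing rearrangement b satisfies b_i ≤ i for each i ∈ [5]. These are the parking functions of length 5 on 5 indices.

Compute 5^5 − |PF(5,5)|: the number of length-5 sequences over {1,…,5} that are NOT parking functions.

#PF = (6−5)·6^(5−1) = 1×1296 = 1296
E.g. (5,5,5,4,5) → sorted (4,5,5,5,5): b_1=4>1, not a PF.
So 3125 − 1296 = 1829 fail.

1829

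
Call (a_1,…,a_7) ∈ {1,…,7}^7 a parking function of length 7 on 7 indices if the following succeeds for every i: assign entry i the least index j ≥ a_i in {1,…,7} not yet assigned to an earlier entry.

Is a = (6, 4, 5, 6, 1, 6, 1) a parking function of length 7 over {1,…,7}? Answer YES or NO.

NO

Sorted: b = (1, 1, 4, 5, 6, 6, 6).
  b_1=1 ≤ 1
  b_2=1 ≤ 2
  b_3=4 > 3
  fails at i=3 ⇒ NO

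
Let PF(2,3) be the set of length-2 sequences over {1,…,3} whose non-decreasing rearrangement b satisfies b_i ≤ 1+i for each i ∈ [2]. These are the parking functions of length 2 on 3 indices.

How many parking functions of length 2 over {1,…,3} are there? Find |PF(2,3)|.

Count = (4−2)·4^(2−1) = 2×4 = 8 (Konheim–Weiss)
One tuple (2,2) → sorted (2,2): b_i ≤ 1+i ∀i, a PF.

8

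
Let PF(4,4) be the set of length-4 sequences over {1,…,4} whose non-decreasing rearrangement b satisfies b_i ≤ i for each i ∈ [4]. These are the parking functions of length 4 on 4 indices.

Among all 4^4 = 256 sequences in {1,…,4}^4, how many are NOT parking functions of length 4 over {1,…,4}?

131

|PF| = (4−4+1)·(4+1)^(4−1) = 1×125 = 125 (Pollak)
One tuple (4,4,2,3) → sorted (2,3,4,4): b_1=2>1, not a PF.
So 256 − 125 = 131 fail.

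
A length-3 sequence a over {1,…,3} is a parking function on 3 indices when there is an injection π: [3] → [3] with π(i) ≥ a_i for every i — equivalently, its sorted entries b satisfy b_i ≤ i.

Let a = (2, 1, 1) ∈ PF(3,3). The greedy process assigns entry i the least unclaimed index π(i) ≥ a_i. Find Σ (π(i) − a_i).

2

Σπ = 6 ({1..3} each once); Σa = 2+1+1 = 4; disp = 6−4 = 2.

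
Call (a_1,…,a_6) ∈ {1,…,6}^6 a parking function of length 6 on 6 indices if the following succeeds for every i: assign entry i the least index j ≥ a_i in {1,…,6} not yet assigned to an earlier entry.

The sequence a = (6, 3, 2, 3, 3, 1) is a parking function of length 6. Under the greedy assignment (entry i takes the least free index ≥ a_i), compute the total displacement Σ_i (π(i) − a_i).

3

Σπ = 21 ({1..6} each once); Σa = 6+3+2+3+3+1 = 18; disp = 21−18 = 3.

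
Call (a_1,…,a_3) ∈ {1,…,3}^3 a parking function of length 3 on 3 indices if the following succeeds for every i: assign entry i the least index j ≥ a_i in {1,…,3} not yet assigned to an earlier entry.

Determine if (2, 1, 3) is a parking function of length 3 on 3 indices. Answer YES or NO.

YES

Rearranged: b = (1, 2, 3).
  b_1=1 ≤ 1
  b_2=2 ≤ 2
  b_3=3 ≤ 3
All bounds hold ⇒ YES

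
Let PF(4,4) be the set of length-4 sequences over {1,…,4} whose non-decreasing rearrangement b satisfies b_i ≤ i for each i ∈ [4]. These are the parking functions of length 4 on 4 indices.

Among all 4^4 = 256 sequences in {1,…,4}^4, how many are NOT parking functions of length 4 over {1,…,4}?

131

Count = (4+1−4)·(4+1)^{4−1} = 1·125 = 125 (Pollak)
One tuple (4,2,4,3) → sorted (2,3,4,4): b_1=2>1, not a PF.
So 256 − 125 = 131 fail.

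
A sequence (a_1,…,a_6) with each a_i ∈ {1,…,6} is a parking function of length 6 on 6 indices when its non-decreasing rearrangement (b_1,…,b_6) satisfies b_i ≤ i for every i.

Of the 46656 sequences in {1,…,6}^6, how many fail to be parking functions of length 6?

29849

|PF(6,6)| = 1·7^5 = 1·16807 = 16807 (Pollak)
One tuple (5,2,5,3,3,5) → sorted (2,3,3,5,5,5): b_1=2>1, not a PF.
Total 46656; non-PF = 46656−16807 = 29849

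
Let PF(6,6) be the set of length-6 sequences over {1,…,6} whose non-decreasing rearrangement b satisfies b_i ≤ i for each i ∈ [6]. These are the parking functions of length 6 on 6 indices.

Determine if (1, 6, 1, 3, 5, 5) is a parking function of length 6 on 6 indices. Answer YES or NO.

NO

Sorted: b = (1, 1, 3, 5, 5, 6).
  b_1=1 ≤ 1
  b_2=1 ≤ 2
  b_3=3 ≤ 3
  b_4=5 > 4
  fails at i=4 ⇒ NO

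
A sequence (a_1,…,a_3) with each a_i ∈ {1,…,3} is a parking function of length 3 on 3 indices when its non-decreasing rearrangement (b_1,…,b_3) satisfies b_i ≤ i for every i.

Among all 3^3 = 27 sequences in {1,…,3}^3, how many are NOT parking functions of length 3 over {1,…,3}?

#PF = (3−3+1)·(3+1)^(3−1) = 1 · 16 = 16 (Konheim–Weiss)
Check (2,3,2) → sorted (2,2,3): b_1=2>1, not a PF.
Total 27; non-PF = 27−16 = 11

11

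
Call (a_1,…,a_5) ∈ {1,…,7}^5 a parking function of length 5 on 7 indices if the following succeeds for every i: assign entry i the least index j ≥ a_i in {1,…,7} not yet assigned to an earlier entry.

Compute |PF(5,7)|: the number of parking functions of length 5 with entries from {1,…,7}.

12288

|PF| = (7−5+1)·(7+1)^(5−1) = 3 · 4096 = 12288
Check (2,6,7,2,4) → sorted (2,2,4,6,7): b_i ≤ 2+i ∀i, a PF.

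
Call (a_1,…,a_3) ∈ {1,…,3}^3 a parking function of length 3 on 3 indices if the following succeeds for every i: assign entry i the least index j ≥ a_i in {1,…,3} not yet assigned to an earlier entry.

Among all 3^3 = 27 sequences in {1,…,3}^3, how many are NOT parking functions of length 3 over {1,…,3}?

11

|PF(3,3)| = (4−3)·4^(3−1) = 1 · 16 = 16
Check (3,2,3) → sorted (2,3,3): b_1=2>1, not a PF.
So 27 − 16 = 11 fail.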